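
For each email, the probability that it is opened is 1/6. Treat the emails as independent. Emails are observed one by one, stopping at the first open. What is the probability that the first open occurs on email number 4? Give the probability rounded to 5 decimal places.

Geometric (trials to first success), p = 0.166667.
P(Y = 4) = (1−p)^3 · p = 0.5787 · 0.166667 = 0.0964506

0.09645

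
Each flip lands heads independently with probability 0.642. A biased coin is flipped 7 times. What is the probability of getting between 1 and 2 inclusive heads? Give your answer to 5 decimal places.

0.06036

X ~ Binomial(7, 0.642); P(1 ≤ X ≤ 2) = Σ C(7,k) p^k (1−p)^(7−k) over k:
  k=1: C(7,1)·0.642^1·0.358^6 = 0.0094609
  k=2: C(7,2)·0.642^2·0.358^5 = 0.0508984
Total = 0.0603593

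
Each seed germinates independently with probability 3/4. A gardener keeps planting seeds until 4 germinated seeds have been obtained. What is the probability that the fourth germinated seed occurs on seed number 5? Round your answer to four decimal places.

0.3164

Y = trial on which the fourth success occurs; negative binomial, r=4, p=0.75.
P(Y=5) = C(4,3) · p^4 · (1−p)^1
= 4 · 0.31641 · 0.25 = 0.316406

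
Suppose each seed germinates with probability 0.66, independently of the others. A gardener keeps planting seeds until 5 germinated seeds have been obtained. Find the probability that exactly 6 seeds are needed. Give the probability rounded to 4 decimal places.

Y = trial on which the fifth success occurs; negative binomial, r=5, p=0.66.
P(Y=6) = C(5,4) · p^5 · (1−p)^1
= 5 · 0.12523 · 0.34 = 0.212897

0.2129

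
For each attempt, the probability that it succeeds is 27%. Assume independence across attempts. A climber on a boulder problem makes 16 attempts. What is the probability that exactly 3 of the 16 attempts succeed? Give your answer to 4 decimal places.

0.1843

X ~ Binomial(n=16, p=0.27).
P(X=3) = C(16,3) · p^3 · (1−p)^13
= 560 · 0.019683 · 0.016718 = 0.184279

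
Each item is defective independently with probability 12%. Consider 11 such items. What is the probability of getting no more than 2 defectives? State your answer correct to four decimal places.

X ~ Binomial(11, 0.12); P(X ≤ 2) = Σ C(11,k) p^k (1−p)^(11−k) over k:
  k=0: C(11,0)·0.12^0·0.88^11 = 0.245081
  k=1: C(11,1)·0.12^1·0.88^10 = 0.367621
  k=2: C(11,2)·0.12^2·0.88^9 = 0.250651
Total = 0.863353

0.8634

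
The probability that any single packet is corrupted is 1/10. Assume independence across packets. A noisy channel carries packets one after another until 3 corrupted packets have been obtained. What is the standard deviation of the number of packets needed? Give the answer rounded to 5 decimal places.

16.43168

Y = total packets until the third success; negative binomial with r=3, p=0.10.
SD(Y) = √[r(1−p)/p²] = √(270.0000000) = 16.4316767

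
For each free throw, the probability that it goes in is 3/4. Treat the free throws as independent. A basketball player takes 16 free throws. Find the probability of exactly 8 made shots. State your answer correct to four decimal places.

X ~ Binomial(n=16, p=0.75).
P(X=8) = C(16,8) · p^8 · (1−p)^8
= 12870 · 0.10011 · 1.5259e-05 = 0.019660

0.0197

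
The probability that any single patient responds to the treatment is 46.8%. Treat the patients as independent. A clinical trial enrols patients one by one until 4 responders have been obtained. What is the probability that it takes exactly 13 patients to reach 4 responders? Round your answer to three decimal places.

0.036

Y = trial on which the fourth success occurs; negative binomial, r=4, p=0.468.
P(Y=13) = C(12,3) · p^4 · (1−p)^9
= 220 · 0.047972 · 0.0034135 = 0.03603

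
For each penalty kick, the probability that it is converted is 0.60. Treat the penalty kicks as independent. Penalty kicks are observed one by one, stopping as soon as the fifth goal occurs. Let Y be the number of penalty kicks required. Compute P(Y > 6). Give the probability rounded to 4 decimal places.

0.7667

Needing more than 6 penalty kicks ⇔ fewer than 5 successes in the first 6. With X ~ Binomial(6, 0.60), P(Y > 6) = P(X ≤ 4).
  k=0: C(6,0)·0.60^0·0.40^6 = 0.004096
  k=1: C(6,1)·0.60^1·0.40^5 = 0.036864
  k=2: C(6,2)·0.60^2·0.40^4 = 0.138240
  k=3: C(6,3)·0.60^3·0.40^3 = 0.276480
  k=4: C(6,4)·0.60^4·0.40^2 = 0.311040
P(X ≤ 4) = 0.766720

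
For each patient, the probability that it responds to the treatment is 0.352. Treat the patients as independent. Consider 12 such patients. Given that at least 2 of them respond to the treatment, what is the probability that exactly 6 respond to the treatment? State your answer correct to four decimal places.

0.1357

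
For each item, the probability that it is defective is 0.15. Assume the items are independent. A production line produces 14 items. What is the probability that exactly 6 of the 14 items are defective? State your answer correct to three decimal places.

X ~ Binomial(n=14, p=0.15).
P(X=6) = C(14,6) · p^6 · (1−p)^8
= 3003 · 1.1391e-05 · 0.27249 = 0.00932

0.009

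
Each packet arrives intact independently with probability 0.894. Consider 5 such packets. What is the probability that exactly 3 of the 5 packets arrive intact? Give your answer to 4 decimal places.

0.0803

X ~ Binomial(n=5, p=0.894).
P(X=3) = C(5,3) · p^3 · (1−p)^2
= 10 · 0.71452 · 0.011236 = 0.080283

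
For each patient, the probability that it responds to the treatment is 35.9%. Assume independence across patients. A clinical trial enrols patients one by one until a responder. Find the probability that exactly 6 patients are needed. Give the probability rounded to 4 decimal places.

0.0388

Geometric (trials to first success), p = 0.359.
P(Y = 6) = (1−p)^5 · p = 0.10822 · 0.359 = 0.038849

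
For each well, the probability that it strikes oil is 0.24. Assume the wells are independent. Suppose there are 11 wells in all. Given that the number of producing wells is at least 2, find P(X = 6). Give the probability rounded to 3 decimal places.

0.029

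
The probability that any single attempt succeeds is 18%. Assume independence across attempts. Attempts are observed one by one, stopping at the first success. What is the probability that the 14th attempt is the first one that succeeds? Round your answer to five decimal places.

Geometric (trials to first success), p = 0.18.
P(Y = 14) = (1−p)^13 · p = 0.075784 · 0.18 = 0.0136412

0.01364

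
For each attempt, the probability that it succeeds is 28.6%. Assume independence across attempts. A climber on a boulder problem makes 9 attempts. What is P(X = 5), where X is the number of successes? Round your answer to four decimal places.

0.0627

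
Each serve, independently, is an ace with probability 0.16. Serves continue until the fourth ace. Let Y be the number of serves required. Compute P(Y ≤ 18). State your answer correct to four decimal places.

Finishing within 18 serves ⇔ at least 4 successes in the first 18. With X ~ Binomial(18, 0.16), P(Y ≤ 18) = 1 − P(X ≤ 3).
  k=0: C(18,0)·0.16^0·0.84^18 = 0.043354
  k=1: C(18,1)·0.16^1·0.84^17 = 0.148642
  k=2: C(18,2)·0.16^2·0.84^16 = 0.240658
  k=3: C(18,3)·0.16^3·0.84^15 = 0.244478
1 − 0.677131 = 0.322869

0.3229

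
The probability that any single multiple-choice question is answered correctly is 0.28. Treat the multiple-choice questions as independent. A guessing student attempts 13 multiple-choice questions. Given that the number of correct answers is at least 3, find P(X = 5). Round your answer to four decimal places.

0.2131

X ~ Binomial(13, 0.28). Want P(X=5 | X≥3) = P(X=5) / P(X≥3).
P(X=5) = C(13,5)·0.28^5·0.72^8 = 0.159966
P(X≥3) = 1 − 0.013974 − 0.070647 − 0.164842 = 0.750537
Ratio = 0.159966 / 0.750537 = 0.213136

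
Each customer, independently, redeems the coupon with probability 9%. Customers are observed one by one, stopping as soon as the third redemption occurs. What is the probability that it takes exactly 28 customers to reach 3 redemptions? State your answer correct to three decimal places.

0.024

Y = trial on which the third success occurs; negative binomial, r=3, p=0.09.
P(Y=28) = C(27,2) · p^3 · (1−p)^25
= 351 · 0.000729 · 0.094631 = 0.02421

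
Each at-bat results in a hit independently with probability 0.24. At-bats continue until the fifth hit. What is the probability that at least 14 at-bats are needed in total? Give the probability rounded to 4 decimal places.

0.8184

Needing more than 13 at-bats ⇔ fewer than 5 successes in the first 13. With X ~ Binomial(13, 0.24), P(Y > 13) = P(X ≤ 4).
  k=0: C(13,0)·0.24^0·0.76^13 = 0.028221
  k=1: C(13,1)·0.24^1·0.76^12 = 0.115856
  k=2: C(13,2)·0.24^2·0.76^11 = 0.219516
  k=3: C(13,3)·0.24^3·0.76^10 = 0.254177
  k=4: C(13,4)·0.24^4·0.76^9 = 0.200666
P(X ≤ 4) = 0.818436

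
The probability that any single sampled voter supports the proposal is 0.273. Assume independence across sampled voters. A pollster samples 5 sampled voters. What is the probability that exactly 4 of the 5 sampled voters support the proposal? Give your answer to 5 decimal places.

X ~ Binomial(n=5, p=0.273).
P(X=4) = C(5,4) · p^4 · (1−p)^1
= 5 · 0.0055546 · 0.727 = 0.0201909

0.02019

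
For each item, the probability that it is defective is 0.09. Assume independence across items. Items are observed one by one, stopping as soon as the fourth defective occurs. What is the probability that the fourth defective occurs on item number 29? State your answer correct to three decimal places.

0.020

Y = trial on which the fourth success occurs; negative binomial, r=4, p=0.09.
P(Y=29) = C(28,3) · p^4 · (1−p)^25
= 3276 · 6.561e-05 · 0.094631 = 0.02034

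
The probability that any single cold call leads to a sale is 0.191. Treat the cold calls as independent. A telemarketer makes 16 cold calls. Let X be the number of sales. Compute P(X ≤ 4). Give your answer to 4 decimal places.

0.8245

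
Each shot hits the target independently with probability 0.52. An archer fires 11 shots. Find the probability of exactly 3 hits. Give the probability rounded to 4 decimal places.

X ~ Binomial(n=11, p=0.52).
P(X=3) = C(11,3) · p^3 · (1−p)^8
= 165 · 0.14061 · 0.0028179 = 0.065377

0.0654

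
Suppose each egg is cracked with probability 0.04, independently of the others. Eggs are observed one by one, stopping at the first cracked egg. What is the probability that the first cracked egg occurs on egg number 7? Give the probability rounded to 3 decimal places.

Geometric (trials to first success), p = 0.04.
P(Y = 7) = (1−p)^6 · p = 0.78276 · 0.04 = 0.03131

0.031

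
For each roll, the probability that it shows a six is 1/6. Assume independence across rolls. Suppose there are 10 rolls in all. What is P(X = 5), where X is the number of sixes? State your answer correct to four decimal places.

X ~ Binomial(n=10, p=0.166667).
P(X=5) = C(10,5) · p^5 · (1−p)^5
= 252 · 0.0001286 · 0.40188 = 0.013024

0.0130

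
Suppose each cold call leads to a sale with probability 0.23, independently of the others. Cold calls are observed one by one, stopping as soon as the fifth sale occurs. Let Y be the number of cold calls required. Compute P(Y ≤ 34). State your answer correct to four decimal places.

Finishing within 34 cold calls ⇔ at least 5 successes in the first 34. With X ~ Binomial(34, 0.23), P(Y ≤ 34) = 1 − P(X ≤ 4).
  k=0: C(34,0)·0.23^0·0.77^34 = 0.000138
  k=1: C(34,1)·0.23^1·0.77^33 = 0.001404
  k=2: C(34,2)·0.23^2·0.77^32 = 0.006920
  k=3: C(34,3)·0.23^3·0.77^31 = 0.022049
  k=4: C(34,4)·0.23^4·0.77^30 = 0.051042
1 − 0.081553 = 0.918447

0.9184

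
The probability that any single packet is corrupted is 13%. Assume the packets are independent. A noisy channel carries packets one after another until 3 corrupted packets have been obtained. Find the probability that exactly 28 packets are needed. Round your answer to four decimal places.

Y = trial on which the third success occurs; negative binomial, r=3, p=0.13.
P(Y=28) = C(27,2) · p^3 · (1−p)^25
= 351 · 0.002197 · 0.03076 = 0.023720

0.0237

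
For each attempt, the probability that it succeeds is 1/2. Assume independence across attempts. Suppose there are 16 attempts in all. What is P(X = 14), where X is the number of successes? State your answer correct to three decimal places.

0.002

X ~ Binomial(n=16, p=0.50).
P(X=14) = C(16,14) · p^14 · (1−p)^2
= 120 · 6.1035e-05 · 0.25 = 0.00183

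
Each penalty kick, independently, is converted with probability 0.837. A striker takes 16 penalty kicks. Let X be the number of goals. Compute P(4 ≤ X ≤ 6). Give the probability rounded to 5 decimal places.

0.00004

X ~ Binomial(16, 0.837); P(4 ≤ X ≤ 6) = Σ C(16,k) p^k (1−p)^(16−k) over k:
  k=4: C(16,4)·0.837^4·0.163^12 = 0.0000003
  k=5: C(16,5)·0.837^5·0.163^11 = 0.0000039
  k=6: C(16,6)·0.837^6·0.163^10 = 0.0000365
Total = 0.0000406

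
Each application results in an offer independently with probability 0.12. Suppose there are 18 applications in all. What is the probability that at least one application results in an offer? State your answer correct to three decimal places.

0.900

P(at least one) = 1 − P(none) = 1 − (1 − 0.12)^18
= 1 − 0.10016 = 0.89984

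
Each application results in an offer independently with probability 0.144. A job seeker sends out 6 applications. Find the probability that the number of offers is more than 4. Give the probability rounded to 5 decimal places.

X ~ Binomial(6, 0.144); P(X ≥ 5) = Σ C(6,k) p^k (1−p)^(6−k) over k:
  k=5: C(6,5)·0.144^5·0.856^1 = 0.0003180
  k=6: C(6,6)·0.144^6·0.856^0 = 0.0000089
Total = 0.0003269

0.00033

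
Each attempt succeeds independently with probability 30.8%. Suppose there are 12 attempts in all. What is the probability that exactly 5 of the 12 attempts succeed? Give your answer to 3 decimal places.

0.167

X ~ Binomial(n=12, p=0.308).
P(X=5) = C(12,5) · p^5 · (1−p)^7
= 792 · 0.0027717 · 0.075988 = 0.16681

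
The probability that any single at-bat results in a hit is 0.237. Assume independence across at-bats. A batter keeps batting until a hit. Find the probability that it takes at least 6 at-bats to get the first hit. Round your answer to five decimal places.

Y = number of at-bats to the first success; geometric, p = 0.237.
P(Y > 5) = P(first 5 all fail) = (1−p)^5 = 0.2585965

0.25860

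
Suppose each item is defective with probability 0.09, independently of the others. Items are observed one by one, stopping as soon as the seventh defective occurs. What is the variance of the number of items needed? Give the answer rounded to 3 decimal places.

Y = total items until the seventh success; negative binomial with r=7, p=0.09.
Var(Y) = r(1−p)/p² = 7·0.91 / 0.09² = 786.41975

786.420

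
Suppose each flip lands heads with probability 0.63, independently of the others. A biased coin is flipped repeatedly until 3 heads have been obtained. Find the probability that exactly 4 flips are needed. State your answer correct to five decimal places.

Y = trial on which the third success occurs; negative binomial, r=3, p=0.63.
P(Y=4) = C(3,2) · p^3 · (1−p)^1
= 3 · 0.25005 · 0.37 = 0.2775522

0.27755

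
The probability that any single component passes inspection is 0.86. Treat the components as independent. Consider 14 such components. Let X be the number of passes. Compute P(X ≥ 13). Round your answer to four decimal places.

X ~ Binomial(14, 0.86); P(X ≥ 13) = Σ C(14,k) p^k (1−p)^(14−k) over k:
  k=13: C(14,13)·0.86^13·0.14^1 = 0.275890
  k=14: C(14,14)·0.86^14·0.14^0 = 0.121054
Total = 0.396944

0.3969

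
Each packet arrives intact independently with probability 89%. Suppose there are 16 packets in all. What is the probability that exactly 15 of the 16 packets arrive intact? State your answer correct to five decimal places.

X ~ Binomial(n=16, p=0.89).
P(X=15) = C(16,15) · p^15 · (1−p)^1
= 16 · 0.17412 · 0.11 = 0.3064522

0.30645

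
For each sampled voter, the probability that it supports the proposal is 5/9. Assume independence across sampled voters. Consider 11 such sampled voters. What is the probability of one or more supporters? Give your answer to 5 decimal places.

0.99987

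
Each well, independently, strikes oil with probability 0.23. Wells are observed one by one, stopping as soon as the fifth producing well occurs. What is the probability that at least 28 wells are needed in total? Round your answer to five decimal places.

0.22230

Needing more than 27 wells ⇔ fewer than 5 successes in the first 27. With X ~ Binomial(27, 0.23), P(Y > 27) = P(X ≤ 4).
  k=0: C(27,0)·0.23^0·0.77^27 = 0.0008615
  k=1: C(27,1)·0.23^1·0.77^26 = 0.0069479
  k=2: C(27,2)·0.23^2·0.77^25 = 0.0269793
  k=3: C(27,3)·0.23^3·0.77^24 = 0.0671563
  k=4: C(27,4)·0.23^4·0.77^23 = 0.1203581
P(X ≤ 4) = 0.2223030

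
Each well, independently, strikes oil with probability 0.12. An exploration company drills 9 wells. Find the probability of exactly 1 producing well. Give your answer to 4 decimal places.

X ~ Binomial(n=9, p=0.12).
P(X=1) = C(9,1) · p^1 · (1−p)^8
= 9 · 0.12 · 0.35963 = 0.388405

0.3884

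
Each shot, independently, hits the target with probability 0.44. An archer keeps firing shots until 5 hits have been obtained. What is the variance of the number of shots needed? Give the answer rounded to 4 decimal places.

Y = total shots until the fifth success; negative binomial with r=5, p=0.44.
Var(Y) = r(1−p)/p² = 5·0.56 / 0.44² = 14.462810

14.4628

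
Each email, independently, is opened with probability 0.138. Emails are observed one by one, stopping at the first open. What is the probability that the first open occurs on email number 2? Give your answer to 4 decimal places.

0.1190

Geometric (trials to first success), p = 0.138.
P(Y = 2) = (1−p)^1 · p = 0.862 · 0.138 = 0.118956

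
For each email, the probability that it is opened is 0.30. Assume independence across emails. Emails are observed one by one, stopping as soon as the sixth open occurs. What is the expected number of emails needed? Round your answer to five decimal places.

20.00000

Y = total emails until the sixth success; negative binomial with r=6, p=0.30.
E[Y] = r / p = 6 / 0.30 = 20.0000000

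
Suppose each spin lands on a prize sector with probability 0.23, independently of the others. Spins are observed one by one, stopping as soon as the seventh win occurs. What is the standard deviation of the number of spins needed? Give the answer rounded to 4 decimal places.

10.0941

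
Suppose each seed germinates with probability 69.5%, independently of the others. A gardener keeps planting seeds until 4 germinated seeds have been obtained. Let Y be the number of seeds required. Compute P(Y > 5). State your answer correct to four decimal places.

0.4820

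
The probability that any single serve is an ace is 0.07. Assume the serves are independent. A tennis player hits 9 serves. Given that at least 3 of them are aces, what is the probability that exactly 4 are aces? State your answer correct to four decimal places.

0.1006

X ~ Binomial(9, 0.07). Want P(X=4 | X≥3) = P(X=4) / P(X≥3).
P(X=4) = C(9,4)·0.07^4·0.93^5 = 0.002105
P(X≥3) = 1 − 0.520411 − 0.352537 − 0.106140 = 0.020912
Ratio = 0.002105 / 0.020912 = 0.100641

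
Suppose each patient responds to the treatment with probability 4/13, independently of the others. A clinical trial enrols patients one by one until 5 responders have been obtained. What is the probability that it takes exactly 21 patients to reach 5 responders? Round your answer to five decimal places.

0.03721

Y = trial on which the fifth success occurs; negative binomial, r=5, p=0.307692.
P(Y=21) = C(20,4) · p^5 · (1−p)^16
= 4845 · 0.0027579 · 0.0027848 = 0.0372103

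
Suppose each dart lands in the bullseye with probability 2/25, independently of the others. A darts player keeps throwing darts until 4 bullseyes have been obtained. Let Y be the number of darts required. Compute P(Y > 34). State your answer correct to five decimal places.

0.71245

Needing more than 34 darts ⇔ fewer than 4 successes in the first 34. With X ~ Binomial(34, 0.08), P(Y > 34) = P(X ≤ 3).
  k=0: C(34,0)·0.08^0·0.92^34 = 0.0587200
  k=1: C(34,1)·0.08^1·0.92^33 = 0.1736070
  k=2: C(34,2)·0.08^2·0.92^32 = 0.2490883
  k=3: C(34,3)·0.08^3·0.92^31 = 0.2310384
P(X ≤ 3) = 0.7124537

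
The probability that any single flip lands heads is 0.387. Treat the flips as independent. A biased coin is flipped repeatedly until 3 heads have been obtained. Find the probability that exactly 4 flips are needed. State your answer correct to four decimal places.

0.1066

Y = trial on which the third success occurs; negative binomial, r=3, p=0.387.
P(Y=4) = C(3,2) · p^3 · (1−p)^1
= 3 · 0.057961 · 0.613 = 0.106590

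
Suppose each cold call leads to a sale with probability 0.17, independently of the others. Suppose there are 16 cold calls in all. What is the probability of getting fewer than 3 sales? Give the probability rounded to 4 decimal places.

X ~ Binomial(16, 0.17); P(X ≤ 2) = Σ C(16,k) p^k (1−p)^(16−k) over k:
  k=0: C(16,0)·0.17^0·0.83^16 = 0.050728
  k=1: C(16,1)·0.17^1·0.83^15 = 0.166242
  k=2: C(16,2)·0.17^2·0.83^14 = 0.255371
Total = 0.472341

0.4723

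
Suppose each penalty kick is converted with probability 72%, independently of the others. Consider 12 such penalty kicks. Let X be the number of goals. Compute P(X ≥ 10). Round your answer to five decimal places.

0.30371

X ~ Binomial(12, 0.72); P(X ≥ 10) = Σ C(12,k) p^k (1−p)^(12−k) over k:
  k=10: C(12,10)·0.72^10·0.28^2 = 0.1937247
  k=11: C(12,11)·0.72^11·0.28^1 = 0.0905726
  k=12: C(12,12)·0.72^12·0.28^0 = 0.0194084
Total = 0.3037057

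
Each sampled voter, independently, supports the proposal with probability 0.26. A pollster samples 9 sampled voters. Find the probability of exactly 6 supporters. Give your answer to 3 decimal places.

X ~ Binomial(n=9, p=0.26).
P(X=6) = C(9,6) · p^6 · (1−p)^3
= 84 · 0.00030892 · 0.40522 = 0.01052

0.011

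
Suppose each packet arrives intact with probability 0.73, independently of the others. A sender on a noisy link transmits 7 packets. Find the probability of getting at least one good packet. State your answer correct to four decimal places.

0.9999

P(at least one) = 1 − P(none) = 1 − (1 − 0.73)^7
= 1 − 0.000105 = 0.999895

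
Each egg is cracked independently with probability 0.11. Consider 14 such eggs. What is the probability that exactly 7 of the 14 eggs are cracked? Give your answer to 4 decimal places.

X ~ Binomial(n=14, p=0.11).
P(X=7) = C(14,7) · p^7 · (1−p)^7
= 3432 · 1.9487e-07 · 0.44231 = 0.000296

0.0003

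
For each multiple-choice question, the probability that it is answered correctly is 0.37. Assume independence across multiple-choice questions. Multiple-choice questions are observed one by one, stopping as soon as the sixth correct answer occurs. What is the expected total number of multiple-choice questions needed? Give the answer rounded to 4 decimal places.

Y = total multiple-choice questions until the sixth success; negative binomial with r=6, p=0.37.
E[Y] = r / p = 6 / 0.37 = 16.216216

16.2162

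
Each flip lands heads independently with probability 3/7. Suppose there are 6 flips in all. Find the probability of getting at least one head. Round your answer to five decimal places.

P(at least one) = 1 − P(none) = 1 − (1 − 0.428571)^6
= 1 − 0.0348154 = 0.9651846

0.96518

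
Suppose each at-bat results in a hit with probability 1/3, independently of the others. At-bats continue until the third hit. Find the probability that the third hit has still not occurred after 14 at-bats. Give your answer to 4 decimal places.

0.1053

Needing more than 14 at-bats ⇔ fewer than 3 successes in the first 14. With X ~ Binomial(14, 0.333333), P(Y > 14) = P(X ≤ 2).
  k=0: C(14,0)·0.333333^0·0.666667^14 = 0.003425
  k=1: C(14,1)·0.333333^1·0.666667^13 = 0.023978
  k=2: C(14,2)·0.333333^2·0.666667^12 = 0.077930
P(X ≤ 2) = 0.105334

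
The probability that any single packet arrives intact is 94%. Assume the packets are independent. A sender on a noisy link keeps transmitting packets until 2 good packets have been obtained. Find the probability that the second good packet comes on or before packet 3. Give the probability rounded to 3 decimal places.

Finishing within 3 packets ⇔ at least 2 successes in the first 3. With X ~ Binomial(3, 0.94), P(Y ≤ 3) = 1 − P(X ≤ 1).
  k=0: C(3,0)·0.94^0·0.06^3 = 0.00022
  k=1: C(3,1)·0.94^1·0.06^2 = 0.01015
1 − 0.01037 = 0.98963

0.990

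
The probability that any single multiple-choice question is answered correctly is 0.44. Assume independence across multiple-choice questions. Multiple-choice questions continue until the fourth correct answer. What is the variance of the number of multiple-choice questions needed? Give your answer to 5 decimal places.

Y = total multiple-choice questions until the fourth success; negative binomial with r=4, p=0.44.
Var(Y) = r(1−p)/p² = 4·0.56 / 0.44² = 11.5702479

11.57025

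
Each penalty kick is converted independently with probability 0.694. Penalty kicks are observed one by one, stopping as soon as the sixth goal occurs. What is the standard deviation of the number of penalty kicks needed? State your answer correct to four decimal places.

Y = total penalty kicks until the sixth success; negative binomial with r=6, p=0.694.
SD(Y) = √[r(1−p)/p²] = √(3.812007) = 1.952436

1.9524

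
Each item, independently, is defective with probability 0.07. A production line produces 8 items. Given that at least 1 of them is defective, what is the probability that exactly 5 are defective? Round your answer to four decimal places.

0.0002

X ~ Binomial(8, 0.07). Want P(X=5 | X≥1) = P(X=5) / P(X≥1).
P(X=5) = C(8,5)·0.07^5·0.93^3 = 0.000076
P(X≥1) = 1 − 0.559582 = 0.440418
Ratio = 0.000076 / 0.440418 = 0.000172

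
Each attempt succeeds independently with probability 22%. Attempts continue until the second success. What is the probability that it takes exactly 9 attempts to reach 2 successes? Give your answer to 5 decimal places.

0.06801

Y = trial on which the second success occurs; negative binomial, r=2, p=0.22.
P(Y=9) = C(8,1) · p^2 · (1−p)^7
= 8 · 0.0484 · 0.17566 = 0.0680139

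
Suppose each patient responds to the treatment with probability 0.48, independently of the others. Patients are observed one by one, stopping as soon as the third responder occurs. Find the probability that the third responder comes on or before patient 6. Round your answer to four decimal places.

0.6180

Finishing within 6 patients ⇔ at least 3 successes in the first 6. With X ~ Binomial(6, 0.48), P(Y ≤ 6) = 1 − P(X ≤ 2).
  k=0: C(6,0)·0.48^0·0.52^6 = 0.019771
  k=1: C(6,1)·0.48^1·0.52^5 = 0.109499
  k=2: C(6,2)·0.48^2·0.52^4 = 0.252689
1 − 0.381959 = 0.618041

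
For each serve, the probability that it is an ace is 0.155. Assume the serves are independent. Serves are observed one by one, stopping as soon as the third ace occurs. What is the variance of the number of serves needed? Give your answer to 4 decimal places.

Y = total serves until the third success; negative binomial with r=3, p=0.155.
Var(Y) = r(1−p)/p² = 3·0.845 / 0.155² = 105.515088

105.5151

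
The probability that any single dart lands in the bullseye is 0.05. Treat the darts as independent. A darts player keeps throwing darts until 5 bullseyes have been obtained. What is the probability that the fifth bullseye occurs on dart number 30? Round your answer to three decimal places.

Y = trial on which the fifth success occurs; negative binomial, r=5, p=0.05.
P(Y=30) = C(29,4) · p^5 · (1−p)^25
= 23751 · 3.125e-07 · 0.27739 = 0.00206

0.002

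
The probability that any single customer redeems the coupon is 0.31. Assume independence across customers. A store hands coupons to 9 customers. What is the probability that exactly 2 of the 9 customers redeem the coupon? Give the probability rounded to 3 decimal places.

0.258

X ~ Binomial(n=9, p=0.31).
P(X=2) = C(9,2) · p^2 · (1−p)^7
= 36 · 0.0961 · 0.074464 = 0.25761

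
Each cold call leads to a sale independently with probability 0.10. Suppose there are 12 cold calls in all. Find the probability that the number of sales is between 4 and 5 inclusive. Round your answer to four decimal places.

0.0251

X ~ Binomial(12, 0.10); P(4 ≤ X ≤ 5) = Σ C(12,k) p^k (1−p)^(12−k) over k:
  k=4: C(12,4)·0.10^4·0.90^8 = 0.021308
  k=5: C(12,5)·0.10^5·0.90^7 = 0.003788
Total = 0.025096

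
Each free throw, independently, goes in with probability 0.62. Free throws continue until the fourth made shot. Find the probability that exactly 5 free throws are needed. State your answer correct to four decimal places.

0.2246

Y = trial on which the fourth success occurs; negative binomial, r=4, p=0.62.
P(Y=5) = C(4,3) · p^4 · (1−p)^1
= 4 · 0.14776 · 0.38 = 0.224600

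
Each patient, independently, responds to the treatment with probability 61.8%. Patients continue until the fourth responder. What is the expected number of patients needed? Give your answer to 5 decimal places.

6.47249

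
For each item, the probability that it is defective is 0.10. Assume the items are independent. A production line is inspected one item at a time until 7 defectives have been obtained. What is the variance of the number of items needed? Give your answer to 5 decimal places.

Y = total items until the seventh success; negative binomial with r=7, p=0.10.
Var(Y) = r(1−p)/p² = 7·0.90 / 0.10² = 630.0000000

630.00000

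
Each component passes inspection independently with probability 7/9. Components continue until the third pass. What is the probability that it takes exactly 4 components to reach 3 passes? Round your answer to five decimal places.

Y = trial on which the third success occurs; negative binomial, r=3, p=0.777778.
P(Y=4) = C(3,2) · p^3 · (1−p)^1
= 3 · 0.47051 · 0.22222 = 0.3136717

0.31367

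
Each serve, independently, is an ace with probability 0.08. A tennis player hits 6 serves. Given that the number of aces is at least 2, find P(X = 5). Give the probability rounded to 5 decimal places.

X ~ Binomial(6, 0.08). Want P(X=5 | X≥2) = P(X=5) / P(X≥2).
P(X=5) = C(6,5)·0.08^5·0.92^1 = 0.0000181
P(X≥2) = 1 − 0.6063550 − 0.3163591 = 0.0772859
Ratio = 0.0000181 / 0.0772859 = 0.0002340

0.00023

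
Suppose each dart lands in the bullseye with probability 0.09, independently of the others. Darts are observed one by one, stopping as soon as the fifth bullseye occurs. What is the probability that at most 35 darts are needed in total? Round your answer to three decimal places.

0.203

Finishing within 35 darts ⇔ at least 5 successes in the first 35. With X ~ Binomial(35, 0.09), P(Y ≤ 35) = 1 − P(X ≤ 4).
  k=0: C(35,0)·0.09^0·0.91^35 = 0.03685
  k=1: C(35,1)·0.09^1·0.91^34 = 0.12756
  k=2: C(35,2)·0.09^2·0.91^33 = 0.21447
  k=3: C(35,3)·0.09^3·0.91^32 = 0.23333
  k=4: C(35,4)·0.09^4·0.91^31 = 0.18461
1 − 0.79682 = 0.20318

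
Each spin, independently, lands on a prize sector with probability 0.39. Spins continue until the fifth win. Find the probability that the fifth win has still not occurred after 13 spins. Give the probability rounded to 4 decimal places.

0.3812

Needing more than 13 spins ⇔ fewer than 5 successes in the first 13. With X ~ Binomial(13, 0.39), P(Y > 13) = P(X ≤ 4).
  k=0: C(13,0)·0.39^0·0.61^13 = 0.001619
  k=1: C(13,1)·0.39^1·0.61^12 = 0.013458
  k=2: C(13,2)·0.39^2·0.61^11 = 0.051624
  k=3: C(13,3)·0.39^3·0.61^10 = 0.121020
  k=4: C(13,4)·0.39^4·0.61^9 = 0.193434
P(X ≤ 4) = 0.381155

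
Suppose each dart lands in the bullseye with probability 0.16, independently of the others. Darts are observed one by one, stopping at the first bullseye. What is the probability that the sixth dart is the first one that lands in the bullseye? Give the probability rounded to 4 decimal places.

0.0669

Geometric (trials to first success), p = 0.16.
P(Y = 6) = (1−p)^5 · p = 0.41821 · 0.16 = 0.066914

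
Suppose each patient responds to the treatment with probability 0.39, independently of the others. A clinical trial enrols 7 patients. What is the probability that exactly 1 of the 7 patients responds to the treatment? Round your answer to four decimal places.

0.1407

X ~ Binomial(n=7, p=0.39).
P(X=1) = C(7,1) · p^1 · (1−p)^6
= 7 · 0.39 · 0.05152 = 0.140651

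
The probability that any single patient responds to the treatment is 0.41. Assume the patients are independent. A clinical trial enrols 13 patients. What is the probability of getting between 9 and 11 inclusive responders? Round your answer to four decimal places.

0.0377

X ~ Binomial(13, 0.41); P(9 ≤ X ≤ 11) = Σ C(13,k) p^k (1−p)^(13−k) over k:
  k=9: C(13,9)·0.41^9·0.59^4 = 0.028364
  k=10: C(13,10)·0.41^10·0.59^3 = 0.007884
  k=11: C(13,11)·0.41^11·0.59^2 = 0.001494
Total = 0.037743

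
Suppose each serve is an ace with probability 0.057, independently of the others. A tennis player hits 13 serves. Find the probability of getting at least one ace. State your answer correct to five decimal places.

P(at least one) = 1 − P(none) = 1 − (1 − 0.057)^13
= 1 − 0.4662856 = 0.5337144

0.53371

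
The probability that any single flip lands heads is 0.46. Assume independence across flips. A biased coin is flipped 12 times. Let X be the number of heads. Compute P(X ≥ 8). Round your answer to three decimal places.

0.126

X ~ Binomial(12, 0.46); P(X ≥ 8) = Σ C(12,k) p^k (1−p)^(12−k) over k:
  k=8: C(12,8)·0.46^8·0.54^4 = 0.08438
  k=9: C(12,9)·0.46^9·0.54^3 = 0.03195
  k=10: C(12,10)·0.46^10·0.54^2 = 0.00816
  k=11: C(12,11)·0.46^11·0.54^1 = 0.00126
  k=12: C(12,12)·0.46^12·0.54^0 = 0.00009
Total = 0.12585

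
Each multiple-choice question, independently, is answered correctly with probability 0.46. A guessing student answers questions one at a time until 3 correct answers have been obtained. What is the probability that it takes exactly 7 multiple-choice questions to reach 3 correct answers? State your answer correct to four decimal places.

Y = trial on which the third success occurs; negative binomial, r=3, p=0.46.
P(Y=7) = C(6,2) · p^3 · (1−p)^4
= 15 · 0.097336 · 0.085031 = 0.124148

0.1241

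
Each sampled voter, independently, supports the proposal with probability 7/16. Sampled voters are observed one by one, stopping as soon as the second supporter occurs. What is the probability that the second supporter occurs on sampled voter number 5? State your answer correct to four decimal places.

Y = trial on which the second success occurs; negative binomial, r=2, p=0.4375.
P(Y=5) = C(4,1) · p^2 · (1−p)^3
= 4 · 0.19141 · 0.17798 = 0.136265

0.1363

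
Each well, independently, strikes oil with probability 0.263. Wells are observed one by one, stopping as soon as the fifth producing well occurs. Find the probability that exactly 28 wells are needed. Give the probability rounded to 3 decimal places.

Y = trial on which the fifth success occurs; negative binomial, r=5, p=0.263.
P(Y=28) = C(27,4) · p^5 · (1−p)^23
= 17550 · 0.0012583 · 0.00089485 = 0.01976

0.020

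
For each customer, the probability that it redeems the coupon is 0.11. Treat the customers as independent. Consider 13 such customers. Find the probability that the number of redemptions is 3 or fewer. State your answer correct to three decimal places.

X ~ Binomial(13, 0.11); P(X ≤ 3) = Σ C(13,k) p^k (1−p)^(13−k) over k:
  k=0: C(13,0)·0.11^0·0.89^13 = 0.21982
  k=1: C(13,1)·0.11^1·0.89^12 = 0.35320
  k=2: C(13,2)·0.11^2·0.89^11 = 0.26192
  k=3: C(13,3)·0.11^3·0.89^10 = 0.11870
Total = 0.95364

0.954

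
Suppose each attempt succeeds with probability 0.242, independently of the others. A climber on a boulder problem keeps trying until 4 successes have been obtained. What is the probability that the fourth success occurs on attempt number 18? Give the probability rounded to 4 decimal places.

Y = trial on which the fourth success occurs; negative binomial, r=4, p=0.242.
P(Y=18) = C(17,3) · p^4 · (1−p)^14
= 680 · 0.0034297 · 0.020671 = 0.048210

0.0482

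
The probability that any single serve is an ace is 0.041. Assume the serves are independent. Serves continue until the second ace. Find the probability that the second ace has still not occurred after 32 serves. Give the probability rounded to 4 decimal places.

Needing more than 32 serves ⇔ fewer than 2 successes in the first 32. With X ~ Binomial(32, 0.041), P(Y > 32) = P(X ≤ 1).
  k=0: C(32,0)·0.041^0·0.959^32 = 0.261936
  k=1: C(32,1)·0.041^1·0.959^31 = 0.358353
P(X ≤ 1) = 0.620289

0.6203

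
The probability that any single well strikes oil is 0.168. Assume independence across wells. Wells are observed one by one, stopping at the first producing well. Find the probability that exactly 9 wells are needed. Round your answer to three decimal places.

0.039

Geometric (trials to first success), p = 0.168.
P(Y = 9) = (1−p)^8 · p = 0.22961 · 0.168 = 0.03857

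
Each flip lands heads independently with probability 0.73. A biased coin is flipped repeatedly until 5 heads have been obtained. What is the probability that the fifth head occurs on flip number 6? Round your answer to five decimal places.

Y = trial on which the fifth success occurs; negative binomial, r=5, p=0.73.
P(Y=6) = C(5,4) · p^5 · (1−p)^1
= 5 · 0.20731 · 0.27 = 0.2798647

0.27986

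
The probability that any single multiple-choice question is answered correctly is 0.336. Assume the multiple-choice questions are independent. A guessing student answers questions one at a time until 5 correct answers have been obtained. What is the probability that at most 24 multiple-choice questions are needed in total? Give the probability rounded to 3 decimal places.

0.944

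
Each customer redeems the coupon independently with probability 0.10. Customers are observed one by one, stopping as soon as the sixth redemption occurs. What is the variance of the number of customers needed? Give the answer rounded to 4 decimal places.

Y = total customers until the sixth success; negative binomial with r=6, p=0.10.
Var(Y) = r(1−p)/p² = 6·0.90 / 0.10² = 540.000000

540.0000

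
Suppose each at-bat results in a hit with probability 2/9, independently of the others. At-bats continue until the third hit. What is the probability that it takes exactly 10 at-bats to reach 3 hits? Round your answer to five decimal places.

0.06802

Y = trial on which the third success occurs; negative binomial, r=3, p=0.222222.
P(Y=10) = C(9,2) · p^3 · (1−p)^7
= 36 · 0.010974 · 0.17218 = 0.0680227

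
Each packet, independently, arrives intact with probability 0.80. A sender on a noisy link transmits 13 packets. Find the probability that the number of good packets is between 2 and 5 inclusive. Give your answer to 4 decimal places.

0.0012

X ~ Binomial(13, 0.80); P(2 ≤ X ≤ 5) = Σ C(13,k) p^k (1−p)^(13−k) over k:
  k=2: C(13,2)·0.80^2·0.20^11 = 0.000001
  k=3: C(13,3)·0.80^3·0.20^10 = 0.000015
  k=4: C(13,4)·0.80^4·0.20^9 = 0.000150
  k=5: C(13,5)·0.80^5·0.20^8 = 0.001080
Total = 0.001246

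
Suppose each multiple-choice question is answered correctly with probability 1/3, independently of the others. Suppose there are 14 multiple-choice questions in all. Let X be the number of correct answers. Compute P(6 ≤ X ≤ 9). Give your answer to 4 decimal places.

X ~ Binomial(14, 0.333333); P(6 ≤ X ≤ 9) = Σ C(14,k) p^k (1−p)^(14−k) over k:
  k=6: C(14,6)·0.333333^6·0.666667^8 = 0.160730
  k=7: C(14,7)·0.333333^7·0.666667^7 = 0.091846
  k=8: C(14,8)·0.333333^8·0.666667^6 = 0.040183
  k=9: C(14,9)·0.333333^9·0.666667^5 = 0.013394
Total = 0.306153

0.3062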